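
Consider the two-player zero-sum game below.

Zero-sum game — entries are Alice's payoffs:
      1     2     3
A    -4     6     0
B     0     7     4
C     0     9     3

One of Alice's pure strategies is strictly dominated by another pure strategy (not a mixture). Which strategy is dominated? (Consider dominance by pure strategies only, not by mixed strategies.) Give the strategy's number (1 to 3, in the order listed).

Compare A with B: 0 > -4, 7 > 6, 4 > 0.
So B strictly dominates A for Alice; A is strictly dominated.

1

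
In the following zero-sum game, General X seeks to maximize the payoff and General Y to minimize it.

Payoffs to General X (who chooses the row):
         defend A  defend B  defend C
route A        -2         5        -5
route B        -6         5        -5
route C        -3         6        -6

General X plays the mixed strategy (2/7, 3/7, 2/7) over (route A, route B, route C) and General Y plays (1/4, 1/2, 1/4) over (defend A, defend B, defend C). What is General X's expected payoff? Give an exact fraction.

Against (1/4, 1/2, 1/4), each row's expected payoff is route A: 3/4; route B: -1/4; route C: 3/4.
Taking the (2/7, 3/7, 2/7)-weighted average: (2/7)·(3/4) + (3/7)·(-1/4) + (2/7)·(3/4) = 9/28.

9/28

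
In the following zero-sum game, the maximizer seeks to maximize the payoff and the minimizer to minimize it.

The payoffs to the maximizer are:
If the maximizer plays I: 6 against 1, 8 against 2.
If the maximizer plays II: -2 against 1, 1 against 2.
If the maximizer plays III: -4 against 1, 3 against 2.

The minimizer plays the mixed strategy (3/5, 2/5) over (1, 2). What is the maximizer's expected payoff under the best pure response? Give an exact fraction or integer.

I: (6)·(3/5) + (8)·(2/5) = 34/5.
II: (-2)·(3/5) + (1)·(2/5) = -4/5.
III: (-4)·(3/5) + (3)·(2/5) = -6/5.
The best pure response is I with expected payoff 34/5.

34/5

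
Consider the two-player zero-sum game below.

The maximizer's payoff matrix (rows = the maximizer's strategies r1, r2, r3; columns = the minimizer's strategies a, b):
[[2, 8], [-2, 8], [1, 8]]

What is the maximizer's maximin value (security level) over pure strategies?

2

The worst-case payoff for each row is r1: 2, r2: -2, r3: 1.
The best of these is 2.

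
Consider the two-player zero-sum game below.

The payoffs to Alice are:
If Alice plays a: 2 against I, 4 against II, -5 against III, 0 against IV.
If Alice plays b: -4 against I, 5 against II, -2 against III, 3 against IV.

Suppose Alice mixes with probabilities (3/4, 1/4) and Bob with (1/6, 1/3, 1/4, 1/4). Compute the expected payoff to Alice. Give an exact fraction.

Against (1/6, 1/3, 1/4, 1/4), each row's expected payoff is a: 5/12; b: 5/4.
Taking the (3/4, 1/4)-weighted average: (3/4)·(5/12) + (1/4)·(5/4) = 5/8.

5/8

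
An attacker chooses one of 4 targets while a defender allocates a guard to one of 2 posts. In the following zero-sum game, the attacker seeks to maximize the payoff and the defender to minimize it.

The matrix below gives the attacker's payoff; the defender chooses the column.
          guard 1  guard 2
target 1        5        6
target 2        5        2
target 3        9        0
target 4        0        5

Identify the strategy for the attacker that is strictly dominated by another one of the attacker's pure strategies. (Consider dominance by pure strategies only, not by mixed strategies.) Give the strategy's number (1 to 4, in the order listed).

Compare target 4 with target 1: 5 > 0, 6 > 5.
So target 1 strictly dominates target 4 for the attacker; target 4 is strictly dominated.

4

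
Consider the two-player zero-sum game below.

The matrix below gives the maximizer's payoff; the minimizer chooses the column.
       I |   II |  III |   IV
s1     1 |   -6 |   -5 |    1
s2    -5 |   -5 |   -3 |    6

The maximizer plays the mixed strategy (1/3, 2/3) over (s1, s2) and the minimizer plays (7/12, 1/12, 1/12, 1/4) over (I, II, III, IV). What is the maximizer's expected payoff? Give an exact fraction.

-17/12

Against (7/12, 1/12, 1/12, 1/4), each row's expected payoff is s1: -1/12; s2: -25/12.
Taking the (1/3, 2/3)-weighted average: (1/3)·(-1/12) + (2/3)·(-25/12) = -17/12.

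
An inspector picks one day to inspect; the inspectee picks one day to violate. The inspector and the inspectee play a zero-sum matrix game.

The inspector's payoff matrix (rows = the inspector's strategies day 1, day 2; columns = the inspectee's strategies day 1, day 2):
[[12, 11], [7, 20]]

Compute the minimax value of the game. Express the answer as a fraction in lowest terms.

163/14

Row minima are 11 and 7, so the inspector's maximin is 11; column maxima are 12 and 20, so the inspectee's minimax is 12. These differ, so the equilibrium is in mixed strategies.
Let the inspector play day 1 with probability p. The inspectee is indifferent when 12p + 7(1−p) = 11p + 20(1−p), giving p = 13/14.
Let the inspectee play day 1 with probability q. The inspector is indifferent when 12q + 11(1−q) = 7q + 20(1−q), giving q = 9/14.
The value is 12·(9/14) + (11)·(5/14) = 163/14.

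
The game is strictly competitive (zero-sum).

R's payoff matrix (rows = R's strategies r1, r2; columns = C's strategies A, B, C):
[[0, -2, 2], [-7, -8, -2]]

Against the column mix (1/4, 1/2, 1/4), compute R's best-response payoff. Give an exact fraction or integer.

r1: (0)·(1/4) + (-2)·(1/2) + (2)·(1/4) = -1/2.
r2: (-7)·(1/4) + (-8)·(1/2) + (-2)·(1/4) = -25/4.
The best pure response is r1 with expected payoff -1/2.

-1/2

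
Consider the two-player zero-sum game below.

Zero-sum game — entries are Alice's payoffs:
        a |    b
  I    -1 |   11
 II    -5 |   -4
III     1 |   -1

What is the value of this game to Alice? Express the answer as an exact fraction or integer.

5/7

Row II is strictly dominated by row III, so Alice never plays it.
The remaining 2×2 game on (I, III) × (a, b) has no saddle point. Let Alice play I with probability p; indifference gives −p + (1−p) = 11p − (1−p), so p = 1/7.
Similarly Bob's optimal q on a is 6/7, and the value is -1·(6/7) + (11)·(1/7) = 5/7.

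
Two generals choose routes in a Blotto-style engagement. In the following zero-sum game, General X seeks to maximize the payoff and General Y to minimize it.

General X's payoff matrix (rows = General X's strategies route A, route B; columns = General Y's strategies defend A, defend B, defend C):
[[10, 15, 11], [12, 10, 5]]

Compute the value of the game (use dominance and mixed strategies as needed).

41/4

Column defend B is strictly dominated by defend C for General Y (it gives General X more in every row).
The remaining 2×2 game on (route A, route B) × (defend A, defend C) has no saddle point. Let General X play route A with probability p; indifference gives 10p + 12(1−p) = 11p + 5(1−p), so p = 7/8.
Similarly General Y's optimal q on defend A is 3/4, and the value is 10·(3/4) + (11)·(1/4) = 41/4.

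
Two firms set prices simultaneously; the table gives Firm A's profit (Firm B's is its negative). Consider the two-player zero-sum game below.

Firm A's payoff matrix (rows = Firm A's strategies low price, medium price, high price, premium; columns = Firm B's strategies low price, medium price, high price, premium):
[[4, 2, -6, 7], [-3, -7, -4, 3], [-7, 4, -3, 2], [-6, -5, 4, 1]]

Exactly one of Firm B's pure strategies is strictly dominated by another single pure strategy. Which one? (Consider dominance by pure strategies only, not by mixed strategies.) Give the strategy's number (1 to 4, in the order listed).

4

Firm B prefers columns that give Firm A less. Compare premium with low price: 4 < 7, -3 < 3, -7 < 2, -6 < 1.
So low price strictly dominates premium for Firm B; premium is strictly dominated.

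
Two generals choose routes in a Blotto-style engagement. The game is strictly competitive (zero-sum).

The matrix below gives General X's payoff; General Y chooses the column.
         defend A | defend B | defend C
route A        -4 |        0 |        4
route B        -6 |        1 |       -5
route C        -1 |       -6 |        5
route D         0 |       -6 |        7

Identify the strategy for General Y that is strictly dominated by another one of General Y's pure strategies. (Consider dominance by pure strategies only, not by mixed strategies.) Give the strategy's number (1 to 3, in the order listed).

General Y prefers columns that give General X less. Compare defend C with defend A: -4 < 4, -6 < -5, -1 < 5, 0 < 7.
So defend A strictly dominates defend C for General Y; defend C is strictly dominated.

3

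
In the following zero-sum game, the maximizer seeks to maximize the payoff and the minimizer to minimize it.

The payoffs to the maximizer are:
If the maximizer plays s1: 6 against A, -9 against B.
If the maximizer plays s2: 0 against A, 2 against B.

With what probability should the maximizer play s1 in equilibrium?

Row minima are -9 and 0, so the maximizer's maximin is 0; column maxima are 6 and 2, so the minimizer's minimax is 2. These differ, so the equilibrium is in mixed strategies.
Let the maximizer play s1 with probability p. The minimizer is indifferent when 6p = −9p + 2(1−p), giving p = 2/17.

2/17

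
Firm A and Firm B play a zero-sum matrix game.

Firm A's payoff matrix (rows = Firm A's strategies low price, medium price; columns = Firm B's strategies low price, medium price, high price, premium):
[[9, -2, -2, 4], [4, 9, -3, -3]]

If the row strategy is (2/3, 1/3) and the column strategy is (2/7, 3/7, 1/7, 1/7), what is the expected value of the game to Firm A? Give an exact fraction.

Against (2/7, 3/7, 1/7, 1/7), each row's expected payoff is low price: 2; medium price: 29/7.
Taking the (2/3, 1/3)-weighted average: (2/3)·(2) + (1/3)·(29/7) = 19/7.

19/7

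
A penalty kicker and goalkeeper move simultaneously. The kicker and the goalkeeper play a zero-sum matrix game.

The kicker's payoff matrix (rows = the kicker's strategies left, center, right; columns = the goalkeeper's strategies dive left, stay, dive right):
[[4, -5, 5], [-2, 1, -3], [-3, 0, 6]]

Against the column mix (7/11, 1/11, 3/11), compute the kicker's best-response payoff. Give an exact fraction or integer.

left: (4)·(7/11) + (-5)·(1/11) + (5)·(3/11) = 38/11.
center: (-2)·(7/11) + (1)·(1/11) + (-3)·(3/11) = -2.
right: (-3)·(7/11) + (0)·(1/11) + (6)·(3/11) = -3/11.
The best pure response is left with expected payoff 38/11.

38/11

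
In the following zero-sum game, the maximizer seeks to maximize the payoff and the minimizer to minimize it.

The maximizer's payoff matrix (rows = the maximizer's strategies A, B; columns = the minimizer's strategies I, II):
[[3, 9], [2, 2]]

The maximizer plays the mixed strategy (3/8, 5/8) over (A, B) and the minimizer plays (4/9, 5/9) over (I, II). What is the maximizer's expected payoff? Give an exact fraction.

29/8

Against (4/9, 5/9), each row's expected payoff is A: 19/3; B: 2.
Taking the (3/8, 5/8)-weighted average: (3/8)·(19/3) + (5/8)·(2) = 29/8.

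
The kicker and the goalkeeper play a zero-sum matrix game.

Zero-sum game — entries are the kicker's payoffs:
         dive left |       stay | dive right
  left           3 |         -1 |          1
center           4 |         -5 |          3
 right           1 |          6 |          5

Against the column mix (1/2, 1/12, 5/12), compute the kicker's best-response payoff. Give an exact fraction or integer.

left: (3)·(1/2) + (-1)·(1/12) + (1)·(5/12) = 11/6.
center: (4)·(1/2) + (-5)·(1/12) + (3)·(5/12) = 17/6.
right: (1)·(1/2) + (6)·(1/12) + (5)·(5/12) = 37/12.
The best pure response is right with expected payoff 37/12.

37/12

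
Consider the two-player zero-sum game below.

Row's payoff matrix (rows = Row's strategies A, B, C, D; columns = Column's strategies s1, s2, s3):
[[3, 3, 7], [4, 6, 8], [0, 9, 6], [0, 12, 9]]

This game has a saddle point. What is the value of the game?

Row minima: 3, 4, 0, 0 → Row's maximin is 4.
Column maxima: 4, 12, 9 → Column's minimax is 4.
They coincide at (B, s1), so the value is 4.

4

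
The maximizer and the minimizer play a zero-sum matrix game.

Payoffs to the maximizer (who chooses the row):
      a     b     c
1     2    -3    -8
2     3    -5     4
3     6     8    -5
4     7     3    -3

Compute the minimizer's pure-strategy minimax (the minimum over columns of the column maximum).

4

The worst case (largest entry) in each column is a: 7, b: 8, c: 4.
The best (smallest) of these is 4.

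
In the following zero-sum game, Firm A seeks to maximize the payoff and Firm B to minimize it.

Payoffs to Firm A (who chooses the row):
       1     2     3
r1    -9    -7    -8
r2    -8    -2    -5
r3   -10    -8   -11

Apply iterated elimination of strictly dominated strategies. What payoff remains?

-8

Column 2 is strictly dominated by 1 for Firm B (-9<-7, -8<-2, -10<-8); eliminate 2.
Row r3 is strictly dominated by row r1 (-9>-10, -8>-11); eliminate r3.
Column 3 is strictly dominated by 1 for Firm B (-9<-8, -8<-5); eliminate 3.
Row r1 is strictly dominated by row r2 (-8>-9); eliminate r1.
Only (r2, 1) remains, with payoff -8.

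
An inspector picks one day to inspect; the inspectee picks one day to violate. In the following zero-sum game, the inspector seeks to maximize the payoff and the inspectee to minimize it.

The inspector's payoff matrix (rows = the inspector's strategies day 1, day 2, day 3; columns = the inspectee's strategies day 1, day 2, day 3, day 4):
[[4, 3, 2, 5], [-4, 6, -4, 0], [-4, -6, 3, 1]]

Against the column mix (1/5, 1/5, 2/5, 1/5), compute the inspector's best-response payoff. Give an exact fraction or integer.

16/5

day 1: (4)·(1/5) + (3)·(1/5) + (2)·(2/5) + (5)·(1/5) = 16/5.
day 2: (-4)·(1/5) + (6)·(1/5) + (-4)·(2/5) + (0)·(1/5) = -6/5.
day 3: (-4)·(1/5) + (-6)·(1/5) + (3)·(2/5) + (1)·(1/5) = -3/5.
The best pure response is day 1 with expected payoff 16/5.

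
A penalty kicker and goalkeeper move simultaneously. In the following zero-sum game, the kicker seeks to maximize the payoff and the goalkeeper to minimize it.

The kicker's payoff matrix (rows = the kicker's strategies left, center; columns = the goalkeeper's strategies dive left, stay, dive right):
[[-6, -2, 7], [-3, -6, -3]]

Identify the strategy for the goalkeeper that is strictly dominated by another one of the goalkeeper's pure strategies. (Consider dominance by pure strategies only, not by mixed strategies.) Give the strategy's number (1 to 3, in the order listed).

3

The goalkeeper prefers columns that give the kicker less. Compare dive right with stay: -2 < 7, -6 < -3.
So stay strictly dominates dive right for the goalkeeper; dive right is strictly dominated.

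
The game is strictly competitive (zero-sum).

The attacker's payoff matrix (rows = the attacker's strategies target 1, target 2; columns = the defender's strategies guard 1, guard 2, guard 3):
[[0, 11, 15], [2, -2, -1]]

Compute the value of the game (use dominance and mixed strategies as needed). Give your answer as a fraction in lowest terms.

22/15

Column guard 3 is strictly dominated by guard 2 for the defender (it gives the attacker more in every row).
The remaining 2×2 game on (target 1, target 2) × (guard 1, guard 2) has no saddle point. Let the attacker play target 1 with probability p; indifference gives 2(1−p) = 11p − 2(1−p), so p = 4/15.
Similarly the defender's optimal q on guard 1 is 13/15, and the value is 0·(13/15) + (11)·(2/15) = 22/15.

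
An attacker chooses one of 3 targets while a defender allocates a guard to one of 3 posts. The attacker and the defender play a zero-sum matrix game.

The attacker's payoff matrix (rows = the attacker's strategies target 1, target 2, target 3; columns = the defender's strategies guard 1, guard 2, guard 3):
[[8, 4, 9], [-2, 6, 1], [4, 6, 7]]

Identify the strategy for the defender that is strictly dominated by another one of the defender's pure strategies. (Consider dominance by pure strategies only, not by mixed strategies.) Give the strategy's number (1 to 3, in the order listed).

3

The defender prefers columns that give the attacker less. Compare guard 3 with guard 1: 8 < 9, -2 < 1, 4 < 7.
So guard 1 strictly dominates guard 3 for the defender; guard 3 is strictly dominated.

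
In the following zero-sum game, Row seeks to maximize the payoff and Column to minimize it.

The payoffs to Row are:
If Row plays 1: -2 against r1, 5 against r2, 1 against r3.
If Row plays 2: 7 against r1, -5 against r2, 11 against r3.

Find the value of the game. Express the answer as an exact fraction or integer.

25/19

Column r3 is strictly dominated by r1 for Column (it gives Row more in every row).
The remaining 2×2 game on (1, 2) × (r1, r2) has no saddle point. Let Row play 1 with probability p; indifference gives −2p + 7(1−p) = 5p − 5(1−p), so p = 12/19.
Similarly Column's optimal q on r1 is 10/19, and the value is -2·(10/19) + (5)·(9/19) = 25/19.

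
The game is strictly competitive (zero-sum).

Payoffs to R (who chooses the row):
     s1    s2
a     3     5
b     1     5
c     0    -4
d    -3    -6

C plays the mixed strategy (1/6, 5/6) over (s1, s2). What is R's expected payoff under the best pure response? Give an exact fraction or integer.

a: (3)·(1/6) + (5)·(5/6) = 14/3.
b: (1)·(1/6) + (5)·(5/6) = 13/3.
c: (0)·(1/6) + (-4)·(5/6) = -10/3.
d: (-3)·(1/6) + (-6)·(5/6) = -11/2.
The best pure response is a with expected payoff 14/3.

14/3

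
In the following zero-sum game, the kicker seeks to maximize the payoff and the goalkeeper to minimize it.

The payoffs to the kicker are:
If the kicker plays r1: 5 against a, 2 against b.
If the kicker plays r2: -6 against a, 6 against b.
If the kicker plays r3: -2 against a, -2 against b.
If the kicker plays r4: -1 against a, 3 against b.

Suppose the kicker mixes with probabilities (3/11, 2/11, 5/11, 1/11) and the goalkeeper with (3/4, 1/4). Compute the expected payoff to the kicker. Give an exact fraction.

-13/44

Against (3/4, 1/4), each row's expected payoff is r1: 17/4; r2: -3; r3: -2; r4: 0.
Taking the (3/11, 2/11, 5/11, 1/11)-weighted average: (3/11)·(17/4) + (2/11)·(-3) + (5/11)·(-2) + (1/11)·(0) = -13/44.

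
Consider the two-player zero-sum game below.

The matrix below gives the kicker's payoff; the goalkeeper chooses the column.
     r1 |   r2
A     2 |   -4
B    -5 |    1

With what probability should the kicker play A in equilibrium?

1/2

Row minima are -4 and -5, so the kicker's maximin is -4; column maxima are 2 and 1, so the goalkeeper's minimax is 1. These differ, so the equilibrium is in mixed strategies.
Let the kicker play A with probability p. The goalkeeper is indifferent when 2p − 5(1−p) = −4p + (1−p), giving p = 1/2.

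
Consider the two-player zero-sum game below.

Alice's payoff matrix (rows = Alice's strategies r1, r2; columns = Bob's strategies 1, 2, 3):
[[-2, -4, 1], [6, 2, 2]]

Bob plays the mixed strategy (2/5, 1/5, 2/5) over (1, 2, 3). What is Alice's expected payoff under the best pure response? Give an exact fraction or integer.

r1: (-2)·(2/5) + (-4)·(1/5) + (1)·(2/5) = -6/5.
r2: (6)·(2/5) + (2)·(1/5) + (2)·(2/5) = 18/5.
The best pure response is r2 with expected payoff 18/5.

18/5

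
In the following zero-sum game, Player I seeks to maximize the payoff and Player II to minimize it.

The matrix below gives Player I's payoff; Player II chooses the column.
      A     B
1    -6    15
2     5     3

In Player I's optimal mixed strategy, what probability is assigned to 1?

2/23

Row minima are -6 and 3, so Player I's maximin is 3; column maxima are 5 and 15, so Player II's minimax is 5. These differ, so the equilibrium is in mixed strategies.
Let Player I play 1 with probability p. Player II is indifferent when −6p + 5(1−p) = 15p + 3(1−p), giving p = 2/23.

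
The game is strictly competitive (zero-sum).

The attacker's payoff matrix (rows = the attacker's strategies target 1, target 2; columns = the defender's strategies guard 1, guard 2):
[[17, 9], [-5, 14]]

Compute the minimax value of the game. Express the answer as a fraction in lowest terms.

283/27

Row minima are 9 and -5, so the attacker's maximin is 9; column maxima are 17 and 14, so the defender's minimax is 14. These differ, so the equilibrium is in mixed strategies.
Let the attacker play target 1 with probability p. The defender is indifferent when 17p − 5(1−p) = 9p + 14(1−p), giving p = 19/27.
Let the defender play guard 1 with probability q. The attacker is indifferent when 17q + 9(1−q) = −5q + 14(1−q), giving q = 5/27.
The value is 17·(5/27) + (9)·(22/27) = 283/27.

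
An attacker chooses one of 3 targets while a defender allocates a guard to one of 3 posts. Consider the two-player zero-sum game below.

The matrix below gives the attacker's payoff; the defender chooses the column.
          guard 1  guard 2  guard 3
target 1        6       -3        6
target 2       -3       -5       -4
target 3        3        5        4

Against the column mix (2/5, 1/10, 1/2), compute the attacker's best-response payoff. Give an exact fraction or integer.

51/10

target 1: (6)·(2/5) + (-3)·(1/10) + (6)·(1/2) = 51/10.
target 2: (-3)·(2/5) + (-5)·(1/10) + (-4)·(1/2) = -37/10.
target 3: (3)·(2/5) + (5)·(1/10) + (4)·(1/2) = 37/10.
The best pure response is target 1 with expected payoff 51/10.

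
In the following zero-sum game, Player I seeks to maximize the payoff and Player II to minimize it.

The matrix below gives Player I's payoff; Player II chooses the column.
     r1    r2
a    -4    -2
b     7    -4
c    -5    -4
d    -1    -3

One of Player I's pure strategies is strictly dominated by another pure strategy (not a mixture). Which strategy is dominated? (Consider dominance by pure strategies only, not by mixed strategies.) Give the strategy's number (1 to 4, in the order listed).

Compare c with a: -4 > -5, -2 > -4.
So a strictly dominates c for Player I; c is strictly dominated.

3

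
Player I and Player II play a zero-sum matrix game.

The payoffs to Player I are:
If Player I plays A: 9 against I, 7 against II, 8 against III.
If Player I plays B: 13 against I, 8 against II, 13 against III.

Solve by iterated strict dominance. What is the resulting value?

Row A is strictly dominated by row B (13>9, 8>7, 13>8); eliminate A.
Column I is strictly dominated by II for Player II (8<13); eliminate I.
Column III is strictly dominated by II for Player II (8<13); eliminate III.
Only (B, II) remains, with payoff 8.

8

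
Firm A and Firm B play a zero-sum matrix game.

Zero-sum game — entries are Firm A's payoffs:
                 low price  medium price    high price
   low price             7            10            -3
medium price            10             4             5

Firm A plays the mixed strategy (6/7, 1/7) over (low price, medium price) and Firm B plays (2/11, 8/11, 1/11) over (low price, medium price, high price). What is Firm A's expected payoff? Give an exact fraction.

603/77

Against (2/11, 8/11, 1/11), each row's expected payoff is low price: 91/11; medium price: 57/11.
Taking the (6/7, 1/7)-weighted average: (6/7)·(91/11) + (1/7)·(57/11) = 603/77.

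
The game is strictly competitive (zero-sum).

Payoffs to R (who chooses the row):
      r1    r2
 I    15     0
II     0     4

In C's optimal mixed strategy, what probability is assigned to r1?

4/19

Row minima are 0 and 0, so R's maximin is 0; column maxima are 15 and 4, so C's minimax is 4. These differ, so the equilibrium is in mixed strategies.
Let C play r1 with probability q. R is indifferent when 15q = 4(1−q), giving q = 4/19.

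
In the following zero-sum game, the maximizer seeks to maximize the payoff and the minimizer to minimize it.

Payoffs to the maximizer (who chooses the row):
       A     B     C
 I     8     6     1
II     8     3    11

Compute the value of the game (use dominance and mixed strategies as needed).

Column A is strictly dominated by B for the minimizer (it gives the maximizer more in every row).
The remaining 2×2 game on (I, II) × (B, C) has no saddle point. Let the maximizer play I with probability p; indifference gives 6p + 3(1−p) = p + 11(1−p), so p = 8/13.
Similarly the minimizer's optimal q on B is 10/13, and the value is 6·(10/13) + (1)·(3/13) = 63/13.

63/13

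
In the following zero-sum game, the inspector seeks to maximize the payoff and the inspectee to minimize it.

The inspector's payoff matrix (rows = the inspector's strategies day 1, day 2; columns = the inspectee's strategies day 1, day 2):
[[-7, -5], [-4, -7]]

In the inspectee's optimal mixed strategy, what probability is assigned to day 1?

Row minima are -7 and -7, so the inspector's maximin is -7; column maxima are -4 and -5, so the inspectee's minimax is -5. These differ, so the equilibrium is in mixed strategies.
Let the inspectee play day 1 with probability q. The inspector is indifferent when −7q − 5(1−q) = −4q − 7(1−q), giving q = 2/5.

2/5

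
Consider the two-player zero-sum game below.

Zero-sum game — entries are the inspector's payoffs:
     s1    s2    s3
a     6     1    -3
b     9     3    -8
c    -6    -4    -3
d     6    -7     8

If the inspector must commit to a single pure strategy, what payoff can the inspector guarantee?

The worst-case payoff for each row is a: -3, b: -8, c: -6, d: -7.
The best of these is -3.

-3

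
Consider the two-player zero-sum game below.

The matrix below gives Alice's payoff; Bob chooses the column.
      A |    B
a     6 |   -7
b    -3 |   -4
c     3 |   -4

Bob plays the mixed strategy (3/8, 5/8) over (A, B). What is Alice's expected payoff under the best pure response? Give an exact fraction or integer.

a: (6)·(3/8) + (-7)·(5/8) = -17/8.
b: (-3)·(3/8) + (-4)·(5/8) = -29/8.
c: (3)·(3/8) + (-4)·(5/8) = -11/8.
The best pure response is c with expected payoff -11/8.

-11/8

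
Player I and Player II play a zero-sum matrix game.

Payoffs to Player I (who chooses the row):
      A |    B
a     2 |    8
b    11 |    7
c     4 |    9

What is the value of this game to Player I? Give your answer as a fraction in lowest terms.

Row a is strictly dominated by row c, so Player I never plays it.
The remaining 2×2 game on (b, c) × (A, B) has no saddle point. Let Player I play b with probability p; indifference gives 11p + 4(1−p) = 7p + 9(1−p), so p = 5/9.
Similarly Player II's optimal q on A is 2/9, and the value is 11·(2/9) + (7)·(7/9) = 71/9.

71/9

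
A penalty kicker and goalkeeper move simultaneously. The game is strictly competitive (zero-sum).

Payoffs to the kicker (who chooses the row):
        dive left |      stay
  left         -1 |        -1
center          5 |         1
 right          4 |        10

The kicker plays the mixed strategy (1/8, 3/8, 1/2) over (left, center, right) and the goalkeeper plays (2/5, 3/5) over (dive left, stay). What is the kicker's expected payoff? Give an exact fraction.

Against (2/5, 3/5), each row's expected payoff is left: -1; center: 13/5; right: 38/5.
Taking the (1/8, 3/8, 1/2)-weighted average: (1/8)·(-1) + (3/8)·(13/5) + (1/2)·(38/5) = 93/20.

93/20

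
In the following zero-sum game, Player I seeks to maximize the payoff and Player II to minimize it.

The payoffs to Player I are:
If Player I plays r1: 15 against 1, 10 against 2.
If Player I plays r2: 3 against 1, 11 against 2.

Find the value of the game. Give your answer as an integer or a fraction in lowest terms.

135/13

Row minima are 10 and 3, so Player I's maximin is 10; column maxima are 15 and 11, so Player II's minimax is 11. These differ, so the equilibrium is in mixed strategies.
Let Player I play r1 with probability p. Player II is indifferent when 15p + 3(1−p) = 10p + 11(1−p), giving p = 8/13.
Let Player II play 1 with probability q. Player I is indifferent when 15q + 10(1−q) = 3q + 11(1−q), giving q = 1/13.
The value is 15·(1/13) + (10)·(12/13) = 135/13.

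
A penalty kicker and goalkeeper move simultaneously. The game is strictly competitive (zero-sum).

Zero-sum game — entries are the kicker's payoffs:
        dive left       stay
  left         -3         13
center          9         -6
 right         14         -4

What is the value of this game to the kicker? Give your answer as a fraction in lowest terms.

5

Row center is strictly dominated by row right, so the kicker never plays it.
The remaining 2×2 game on (left, right) × (dive left, stay) has no saddle point. Let the kicker play left with probability p; indifference gives −3p + 14(1−p) = 13p − 4(1−p), so p = 9/17.
Similarly the goalkeeper's optimal q on dive left is 1/2, and the value is -3·(1/2) + (13)·(1/2) = 5.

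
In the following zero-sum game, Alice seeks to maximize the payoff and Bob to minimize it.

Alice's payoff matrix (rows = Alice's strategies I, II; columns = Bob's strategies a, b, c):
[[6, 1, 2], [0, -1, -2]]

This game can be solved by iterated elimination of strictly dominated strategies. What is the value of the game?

1

Row II is strictly dominated by row I (6>0, 1>-1, 2>-2); eliminate II.
Column c is strictly dominated by b for Bob (1<2); eliminate c.
Column a is strictly dominated by b for Bob (1<6); eliminate a.
Only (I, b) remains, with payoff 1.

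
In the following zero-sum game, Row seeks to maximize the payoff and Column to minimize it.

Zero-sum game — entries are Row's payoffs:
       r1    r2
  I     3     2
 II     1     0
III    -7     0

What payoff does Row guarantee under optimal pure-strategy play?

2

Row minima: 2, 0, -7 → Row's maximin is 2.
Column maxima: 3, 2 → Column's minimax is 2.
They coincide at (I, r2), so the value is 2.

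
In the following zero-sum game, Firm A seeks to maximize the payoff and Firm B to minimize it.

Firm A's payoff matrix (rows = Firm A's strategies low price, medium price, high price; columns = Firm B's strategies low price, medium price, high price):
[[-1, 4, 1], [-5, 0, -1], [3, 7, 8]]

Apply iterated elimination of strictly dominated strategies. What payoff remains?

3

Row low price is strictly dominated by row high price (3>-1, 7>4, 8>1); eliminate low price.
Column medium price is strictly dominated by low price for Firm B (-5<0, 3<7); eliminate medium price.
Column high price is strictly dominated by low price for Firm B (-5<-1, 3<8); eliminate high price.
Row medium price is strictly dominated by row high price (3>-5); eliminate medium price.
Only (high price, low price) remains, with payoff 3.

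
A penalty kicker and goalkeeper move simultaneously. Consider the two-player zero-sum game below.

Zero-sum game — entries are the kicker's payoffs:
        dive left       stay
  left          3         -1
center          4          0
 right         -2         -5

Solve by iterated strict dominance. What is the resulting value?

0

Row right is strictly dominated by row left (3>-2, -1>-5); eliminate right.
Row left is strictly dominated by row center (4>3, 0>-1); eliminate left.
Column dive left is strictly dominated by stay for the goalkeeper (0<4); eliminate dive left.
Only (center, stay) remains, with payoff 0.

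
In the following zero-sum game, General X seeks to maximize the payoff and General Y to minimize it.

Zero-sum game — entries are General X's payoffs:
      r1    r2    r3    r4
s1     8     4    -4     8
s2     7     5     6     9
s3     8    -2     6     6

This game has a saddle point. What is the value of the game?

5

Row minima: -4, 5, -2 → General X's maximin is 5.
Column maxima: 8, 5, 6, 9 → General Y's minimax is 5.
They coincide at (s2, r2), so the value is 5.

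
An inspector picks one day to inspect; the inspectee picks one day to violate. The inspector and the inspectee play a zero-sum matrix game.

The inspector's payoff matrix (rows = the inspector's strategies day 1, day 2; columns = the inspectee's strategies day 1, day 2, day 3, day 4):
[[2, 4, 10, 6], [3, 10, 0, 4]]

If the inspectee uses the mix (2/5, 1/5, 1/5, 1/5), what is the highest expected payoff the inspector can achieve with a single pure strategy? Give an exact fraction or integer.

day 1: (2)·(2/5) + (4)·(1/5) + (10)·(1/5) + (6)·(1/5) = 24/5.
day 2: (3)·(2/5) + (10)·(1/5) + (0)·(1/5) + (4)·(1/5) = 4.
The best pure response is day 1 with expected payoff 24/5.

24/5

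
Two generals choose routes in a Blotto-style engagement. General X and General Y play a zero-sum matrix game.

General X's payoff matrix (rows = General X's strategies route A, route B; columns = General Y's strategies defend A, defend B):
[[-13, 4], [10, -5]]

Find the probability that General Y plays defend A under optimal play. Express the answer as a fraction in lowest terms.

Row minima are -13 and -5, so General X's maximin is -5; column maxima are 10 and 4, so General Y's minimax is 4. These differ, so the equilibrium is in mixed strategies.
Let General Y play defend A with probability q. General X is indifferent when −13q + 4(1−q) = 10q − 5(1−q), giving q = 9/32.

9/32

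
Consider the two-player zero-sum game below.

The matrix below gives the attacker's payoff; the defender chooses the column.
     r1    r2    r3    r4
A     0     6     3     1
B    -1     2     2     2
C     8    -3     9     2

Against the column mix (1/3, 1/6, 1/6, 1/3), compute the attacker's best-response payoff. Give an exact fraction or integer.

A: (0)·(1/3) + (6)·(1/6) + (3)·(1/6) + (1)·(1/3) = 11/6.
B: (-1)·(1/3) + (2)·(1/6) + (2)·(1/6) + (2)·(1/3) = 1.
C: (8)·(1/3) + (-3)·(1/6) + (9)·(1/6) + (2)·(1/3) = 13/3.
The best pure response is C with expected payoff 13/3.

13/3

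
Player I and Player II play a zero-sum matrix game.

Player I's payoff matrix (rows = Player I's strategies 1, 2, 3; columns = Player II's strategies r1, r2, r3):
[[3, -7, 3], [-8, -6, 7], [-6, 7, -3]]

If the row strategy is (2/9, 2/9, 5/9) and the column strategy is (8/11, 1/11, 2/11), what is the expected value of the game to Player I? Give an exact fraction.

-301/99

Against (8/11, 1/11, 2/11), each row's expected payoff is 1: 23/11; 2: -56/11; 3: -47/11.
Taking the (2/9, 2/9, 5/9)-weighted average: (2/9)·(23/11) + (2/9)·(-56/11) + (5/9)·(-47/11) = -301/99.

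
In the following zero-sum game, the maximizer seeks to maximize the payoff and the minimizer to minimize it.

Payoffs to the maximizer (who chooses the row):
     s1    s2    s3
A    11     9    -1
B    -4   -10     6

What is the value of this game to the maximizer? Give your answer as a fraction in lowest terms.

Column s1 is strictly dominated by s2 for the minimizer (it gives the maximizer more in every row).
The remaining 2×2 game on (A, B) × (s2, s3) has no saddle point. Let the maximizer play A with probability p; indifference gives 9p − 10(1−p) = −p + 6(1−p), so p = 8/13.
Similarly the minimizer's optimal q on s2 is 7/26, and the value is 9·(7/26) + (-1)·(19/26) = 22/13.

22/13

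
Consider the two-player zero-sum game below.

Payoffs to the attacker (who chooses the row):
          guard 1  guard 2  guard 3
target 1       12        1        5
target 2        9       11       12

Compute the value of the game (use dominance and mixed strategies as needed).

123/13

Column guard 3 is strictly dominated by guard 2 for the defender (it gives the attacker more in every row).
The remaining 2×2 game on (target 1, target 2) × (guard 1, guard 2) has no saddle point. Let the attacker play target 1 with probability p; indifference gives 12p + 9(1−p) = p + 11(1−p), so p = 2/13.
Similarly the defender's optimal q on guard 1 is 10/13, and the value is 12·(10/13) + (1)·(3/13) = 123/13.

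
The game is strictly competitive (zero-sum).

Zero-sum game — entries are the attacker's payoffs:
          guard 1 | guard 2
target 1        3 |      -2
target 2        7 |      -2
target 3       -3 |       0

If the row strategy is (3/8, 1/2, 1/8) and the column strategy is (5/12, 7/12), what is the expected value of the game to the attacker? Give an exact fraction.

3/4

Against (5/12, 7/12), each row's expected payoff is target 1: 1/12; target 2: 7/4; target 3: -5/4.
Taking the (3/8, 1/2, 1/8)-weighted average: (3/8)·(1/12) + (1/2)·(7/4) + (1/8)·(-5/4) = 3/4.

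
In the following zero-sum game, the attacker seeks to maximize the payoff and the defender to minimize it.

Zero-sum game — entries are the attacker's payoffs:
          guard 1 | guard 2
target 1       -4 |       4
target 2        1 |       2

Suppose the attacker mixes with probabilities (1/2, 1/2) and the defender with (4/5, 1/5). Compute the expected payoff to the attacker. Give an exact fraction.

-3/5

Against (4/5, 1/5), each row's expected payoff is target 1: -12/5; target 2: 6/5.
Taking the (1/2, 1/2)-weighted average: (1/2)·(-12/5) + (1/2)·(6/5) = -3/5.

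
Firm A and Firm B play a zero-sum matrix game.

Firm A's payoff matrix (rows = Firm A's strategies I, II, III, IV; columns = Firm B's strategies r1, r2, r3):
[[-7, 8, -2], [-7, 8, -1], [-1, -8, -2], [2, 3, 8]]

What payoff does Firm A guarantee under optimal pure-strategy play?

2

Row minima: -7, -7, -8, 2 → Firm A's maximin is 2.
Column maxima: 2, 8, 8 → Firm B's minimax is 2.
They coincide at (IV, r1), so the value is 2.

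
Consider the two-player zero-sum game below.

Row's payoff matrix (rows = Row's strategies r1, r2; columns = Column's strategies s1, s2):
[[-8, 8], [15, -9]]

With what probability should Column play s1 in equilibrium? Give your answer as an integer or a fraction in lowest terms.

Row minima are -8 and -9, so Row's maximin is -8; column maxima are 15 and 8, so Column's minimax is 8. These differ, so the equilibrium is in mixed strategies.
Let Column play s1 with probability q. Row is indifferent when −8q + 8(1−q) = 15q − 9(1−q), giving q = 17/40.

17/40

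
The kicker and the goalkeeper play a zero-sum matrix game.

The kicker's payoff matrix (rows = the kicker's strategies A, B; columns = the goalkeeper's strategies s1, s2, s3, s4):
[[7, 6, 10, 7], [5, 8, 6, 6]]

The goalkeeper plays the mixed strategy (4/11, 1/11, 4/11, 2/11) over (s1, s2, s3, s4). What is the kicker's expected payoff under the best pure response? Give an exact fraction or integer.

8

A: (7)·(4/11) + (6)·(1/11) + (10)·(4/11) + (7)·(2/11) = 8.
B: (5)·(4/11) + (8)·(1/11) + (6)·(4/11) + (6)·(2/11) = 64/11.
The best pure response is A with expected payoff 8.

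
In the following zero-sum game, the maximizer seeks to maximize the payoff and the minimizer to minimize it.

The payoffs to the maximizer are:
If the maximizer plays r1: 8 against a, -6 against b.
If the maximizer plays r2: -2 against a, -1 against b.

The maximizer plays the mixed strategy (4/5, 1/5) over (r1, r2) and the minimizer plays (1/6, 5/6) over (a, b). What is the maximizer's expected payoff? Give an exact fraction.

Against (1/6, 5/6), each row's expected payoff is r1: -11/3; r2: -7/6.
Taking the (4/5, 1/5)-weighted average: (4/5)·(-11/3) + (1/5)·(-7/6) = -19/6.

-19/6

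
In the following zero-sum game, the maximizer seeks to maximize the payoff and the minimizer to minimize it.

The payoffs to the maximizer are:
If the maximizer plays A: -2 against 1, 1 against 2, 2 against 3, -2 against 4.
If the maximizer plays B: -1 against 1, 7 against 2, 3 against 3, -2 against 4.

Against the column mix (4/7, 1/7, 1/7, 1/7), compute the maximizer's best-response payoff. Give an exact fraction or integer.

A: (-2)·(4/7) + (1)·(1/7) + (2)·(1/7) + (-2)·(1/7) = -1.
B: (-1)·(4/7) + (7)·(1/7) + (3)·(1/7) + (-2)·(1/7) = 4/7.
The best pure response is B with expected payoff 4/7.

4/7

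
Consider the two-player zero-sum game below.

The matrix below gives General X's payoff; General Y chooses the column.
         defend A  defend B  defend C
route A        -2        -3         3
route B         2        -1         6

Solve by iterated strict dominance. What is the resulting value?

Column defend C is strictly dominated by defend A for General Y (-2<3, 2<6); eliminate defend C.
Row route A is strictly dominated by row route B (2>-2, -1>-3); eliminate route A.
Column defend A is strictly dominated by defend B for General Y (-1<2); eliminate defend A.
Only (route B, defend B) remains, with payoff -1.

-1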